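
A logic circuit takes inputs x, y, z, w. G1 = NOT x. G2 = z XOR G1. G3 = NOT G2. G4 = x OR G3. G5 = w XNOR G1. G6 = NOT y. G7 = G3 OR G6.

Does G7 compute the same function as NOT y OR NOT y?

No

G1 = NOT x
G2 = z XOR G1 = z XOR NOT x
G3 = NOT G2 = NOT (z XOR NOT x)
G6 = NOT y
G7 = G3 OR G6 = NOT (z XOR NOT x) OR NOT y
At x=0, y=1, z=1, w=0: circuit gives 1, formula gives 0.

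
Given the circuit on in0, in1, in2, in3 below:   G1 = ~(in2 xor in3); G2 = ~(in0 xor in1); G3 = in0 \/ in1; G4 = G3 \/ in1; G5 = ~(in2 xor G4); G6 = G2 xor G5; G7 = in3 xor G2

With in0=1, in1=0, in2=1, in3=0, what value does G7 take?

G2 = ~(1 xor 0) = 0
G7 = 0 xor 0 = 0

0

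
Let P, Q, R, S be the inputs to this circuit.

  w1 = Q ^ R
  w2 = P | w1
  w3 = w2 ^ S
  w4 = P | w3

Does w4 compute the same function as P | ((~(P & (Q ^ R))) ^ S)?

No

w1 = Q ^ R
w2 = P | w1 = P | (Q ^ R)
w3 = w2 ^ S = (P | (Q ^ R)) ^ S
w4 = P | w3 = P | ((P | (Q ^ R)) ^ S)
At P=0, Q=0, R=0, S=0: circuit gives 0, formula gives 1.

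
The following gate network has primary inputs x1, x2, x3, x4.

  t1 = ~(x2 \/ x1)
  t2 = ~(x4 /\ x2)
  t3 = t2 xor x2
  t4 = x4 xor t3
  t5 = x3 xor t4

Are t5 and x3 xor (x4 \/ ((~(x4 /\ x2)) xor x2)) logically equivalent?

No

t2 = ~(x4 /\ x2)
t3 = t2 xor x2 = (~(x4 /\ x2)) xor x2
t4 = x4 xor t3 = x4 xor ((~(x4 /\ x2)) xor x2)
t5 = x3 xor t4 = x3 xor (x4 xor ((~(x4 /\ x2)) xor x2))
At x1=0, x2=0, x3=0, x4=1: circuit gives 0, formula gives 1.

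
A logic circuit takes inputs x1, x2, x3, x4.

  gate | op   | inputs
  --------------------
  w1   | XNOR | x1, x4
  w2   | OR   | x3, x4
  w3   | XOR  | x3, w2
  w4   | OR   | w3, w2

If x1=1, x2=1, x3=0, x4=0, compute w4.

w2 = 0 OR 0 = 0
w3 = 0 XOR 0 = 0
w4 = 0 OR 0 = 0

0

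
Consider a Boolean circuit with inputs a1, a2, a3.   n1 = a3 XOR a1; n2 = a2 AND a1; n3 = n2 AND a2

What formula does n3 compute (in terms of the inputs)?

n2 = a2 AND a1
n3 = n2 AND a2 = (a2 AND a1) AND a2

(a2 AND a1) AND a2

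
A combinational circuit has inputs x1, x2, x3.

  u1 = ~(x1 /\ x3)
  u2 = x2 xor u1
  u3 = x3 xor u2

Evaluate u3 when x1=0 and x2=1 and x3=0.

u1 = ~(0 /\ 0) = 1
u2 = 1 xor 1 = 0
u3 = 0 xor 0 = 0

0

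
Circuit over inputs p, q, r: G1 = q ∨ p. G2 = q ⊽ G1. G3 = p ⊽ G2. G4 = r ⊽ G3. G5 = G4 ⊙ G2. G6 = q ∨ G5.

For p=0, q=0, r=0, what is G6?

1

G1 = 0 ∨ 0 = 0
G2 = 0 ⊽ 0 = 1
G3 = 0 ⊽ 1 = 0
G4 = 0 ⊽ 0 = 1
G5 = 1 ⊙ 1 = 1
G6 = 0 ∨ 1 = 1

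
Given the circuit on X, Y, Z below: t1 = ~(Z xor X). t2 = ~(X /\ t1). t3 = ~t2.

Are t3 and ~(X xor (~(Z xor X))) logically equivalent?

No

t1 = ~(Z xor X)
t2 = ~(X /\ t1) = ~(X /\ (~(Z xor X)))
t3 = ~t2 = ~(~(X /\ (~(Z xor X))))
At X=0, Y=0, Z=1: circuit gives 0, formula gives 1.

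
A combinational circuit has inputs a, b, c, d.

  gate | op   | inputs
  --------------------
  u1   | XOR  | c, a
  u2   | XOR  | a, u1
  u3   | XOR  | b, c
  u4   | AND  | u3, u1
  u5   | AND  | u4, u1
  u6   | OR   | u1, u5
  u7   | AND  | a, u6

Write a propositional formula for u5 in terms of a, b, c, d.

u1 = c XOR a
u3 = b XOR c
u4 = u3 AND u1 = (b XOR c) AND (c XOR a)
u5 = u4 AND u1 = ((b XOR c) AND (c XOR a)) AND (c XOR a)

((b XOR c) AND (c XOR a)) AND (c XOR a)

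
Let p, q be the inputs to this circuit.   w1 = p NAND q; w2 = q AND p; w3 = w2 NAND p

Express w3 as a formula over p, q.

w2 = q AND p
w3 = w2 NAND p = (q AND p) NAND p

(q AND p) NAND p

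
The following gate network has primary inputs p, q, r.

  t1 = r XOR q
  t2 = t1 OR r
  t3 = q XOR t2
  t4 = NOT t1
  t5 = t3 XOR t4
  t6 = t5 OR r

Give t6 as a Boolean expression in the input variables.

t1 = r XOR q
t2 = t1 OR r = (r XOR q) OR r
t3 = q XOR t2 = q XOR ((r XOR q) OR r)
t4 = NOT t1 = NOT (r XOR q)
t5 = t3 XOR t4 = (q XOR ((r XOR q) OR r)) XOR NOT (r XOR q)
t6 = t5 OR r = ((q XOR ((r XOR q) OR r)) XOR NOT (r XOR q)) OR r

((q XOR ((r XOR q) OR r)) XOR NOT (r XOR q)) OR r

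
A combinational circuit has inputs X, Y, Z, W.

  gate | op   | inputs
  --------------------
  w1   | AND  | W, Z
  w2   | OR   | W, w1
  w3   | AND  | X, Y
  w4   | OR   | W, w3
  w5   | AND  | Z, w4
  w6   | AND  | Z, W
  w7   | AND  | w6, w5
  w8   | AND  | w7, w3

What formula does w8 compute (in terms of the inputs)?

w3 = X AND Y
w4 = W OR w3 = W OR (X AND Y)
w5 = Z AND w4 = Z AND (W OR (X AND Y))
w6 = Z AND W
w7 = w6 AND w5 = (Z AND W) AND (Z AND (W OR (X AND Y)))
w8 = w7 AND w3 = ((Z AND W) AND (Z AND (W OR (X AND Y)))) AND (X AND Y)

((Z AND W) AND (Z AND (W OR (X AND Y)))) AND (X AND Y)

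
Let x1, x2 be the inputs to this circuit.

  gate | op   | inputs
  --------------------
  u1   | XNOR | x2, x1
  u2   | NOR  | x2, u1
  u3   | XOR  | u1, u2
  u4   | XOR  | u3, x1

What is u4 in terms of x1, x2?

((x2 XNOR x1) XOR (x2 NOR (x2 XNOR x1))) XOR x1

u1 = x2 XNOR x1
u2 = x2 NOR u1 = x2 NOR (x2 XNOR x1)
u3 = u1 XOR u2 = (x2 XNOR x1) XOR (x2 NOR (x2 XNOR x1))
u4 = u3 XOR x1 = ((x2 XNOR x1) XOR (x2 NOR (x2 XNOR x1))) XOR x1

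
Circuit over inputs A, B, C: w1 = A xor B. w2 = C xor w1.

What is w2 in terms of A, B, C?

w1 = A xor B
w2 = C xor w1 = C xor (A xor B)

C xor (A xor B)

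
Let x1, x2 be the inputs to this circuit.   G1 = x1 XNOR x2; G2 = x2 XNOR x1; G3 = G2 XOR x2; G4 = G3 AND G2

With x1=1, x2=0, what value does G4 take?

G2 = 0 XNOR 1 = 0
G3 = 0 XOR 0 = 0
G4 = 0 AND 0 = 0

0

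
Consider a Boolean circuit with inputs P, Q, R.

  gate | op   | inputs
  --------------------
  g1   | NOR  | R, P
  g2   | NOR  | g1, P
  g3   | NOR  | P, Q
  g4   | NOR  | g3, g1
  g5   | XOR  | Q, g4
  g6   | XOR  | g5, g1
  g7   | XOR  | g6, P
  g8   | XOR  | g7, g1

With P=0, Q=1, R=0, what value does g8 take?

g1 = 0 NOR 0 = 1
g3 = 0 NOR 1 = 0
g4 = 0 NOR 1 = 0
g5 = 1 XOR 0 = 1
g6 = 1 XOR 1 = 0
g7 = 0 XOR 0 = 0
g8 = 0 XOR 1 = 1

1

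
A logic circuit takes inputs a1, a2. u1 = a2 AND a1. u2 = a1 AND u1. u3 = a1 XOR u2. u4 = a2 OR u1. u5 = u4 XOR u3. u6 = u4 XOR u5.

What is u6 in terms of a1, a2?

(a2 OR (a2 AND a1)) XOR ((a2 OR (a2 AND a1)) XOR (a1 XOR (a1 AND (a2 AND a1))))

u1 = a2 AND a1
u2 = a1 AND u1 = a1 AND (a2 AND a1)
u3 = a1 XOR u2 = a1 XOR (a1 AND (a2 AND a1))
u4 = a2 OR u1 = a2 OR (a2 AND a1)
u5 = u4 XOR u3 = (a2 OR (a2 AND a1)) XOR (a1 XOR (a1 AND (a2 AND a1)))
u6 = u4 XOR u5 = (a2 OR (a2 AND a1)) XOR ((a2 OR (a2 AND a1)) XOR (a1 XOR (a1 AND (a2 AND a1))))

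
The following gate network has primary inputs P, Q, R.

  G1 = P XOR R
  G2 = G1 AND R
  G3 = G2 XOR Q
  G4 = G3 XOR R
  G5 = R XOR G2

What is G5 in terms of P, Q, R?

R XOR ((P XOR R) AND R)

G1 = P XOR R
G2 = G1 AND R = (P XOR R) AND R
G5 = R XOR G2 = R XOR ((P XOR R) AND R)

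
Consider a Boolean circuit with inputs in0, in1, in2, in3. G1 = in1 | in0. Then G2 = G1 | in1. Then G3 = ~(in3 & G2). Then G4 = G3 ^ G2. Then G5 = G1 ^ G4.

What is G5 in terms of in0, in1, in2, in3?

(in1 | in0) ^ ((~(in3 & ((in1 | in0) | in1))) ^ ((in1 | in0) | in1))

G1 = in1 | in0
G2 = G1 | in1 = (in1 | in0) | in1
G3 = ~(in3 & G2) = ~(in3 & ((in1 | in0) | in1))
G4 = G3 ^ G2 = (~(in3 & ((in1 | in0) | in1))) ^ ((in1 | in0) | in1)
G5 = G1 ^ G4 = (in1 | in0) ^ ((~(in3 & ((in1 | in0) | in1))) ^ ((in1 | in0) | in1))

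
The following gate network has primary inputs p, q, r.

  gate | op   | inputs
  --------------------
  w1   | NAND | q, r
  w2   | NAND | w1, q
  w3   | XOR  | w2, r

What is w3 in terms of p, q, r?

w1 = q NAND r
w2 = w1 NAND q = (q NAND r) NAND q
w3 = w2 XOR r = ((q NAND r) NAND q) XOR r

((q NAND r) NAND q) XOR r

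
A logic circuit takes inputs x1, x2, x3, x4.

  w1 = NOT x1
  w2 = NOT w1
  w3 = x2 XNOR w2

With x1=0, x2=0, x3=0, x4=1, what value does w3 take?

w1 = NOT 0 = 1
w2 = NOT 1 = 0
w3 = 0 XNOR 0 = 1

1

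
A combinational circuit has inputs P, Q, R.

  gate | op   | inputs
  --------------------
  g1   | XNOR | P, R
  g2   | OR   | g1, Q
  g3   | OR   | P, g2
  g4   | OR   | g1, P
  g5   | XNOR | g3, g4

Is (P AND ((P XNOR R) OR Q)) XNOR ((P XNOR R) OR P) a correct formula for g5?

No

g1 = P XNOR R
g2 = g1 OR Q = (P XNOR R) OR Q
g3 = P OR g2 = P OR ((P XNOR R) OR Q)
g4 = g1 OR P = (P XNOR R) OR P
g5 = g3 XNOR g4 = (P OR ((P XNOR R) OR Q)) XNOR ((P XNOR R) OR P)
At P=0, Q=0, R=0: circuit gives 1, formula gives 0.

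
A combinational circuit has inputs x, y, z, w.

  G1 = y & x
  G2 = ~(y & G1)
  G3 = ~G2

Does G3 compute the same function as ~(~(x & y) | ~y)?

Yes

G1 = y & x
G2 = ~(y & G1) = ~(y & (y & x))
G3 = ~G2 = ~(~(y & (y & x)))
At x=0, y=0, z=0, w=0: circuit gives 0, formula gives 0.
At x=1, y=1, z=0, w=0: circuit gives 1, formula gives 1.
Agrees on all 16 inputs.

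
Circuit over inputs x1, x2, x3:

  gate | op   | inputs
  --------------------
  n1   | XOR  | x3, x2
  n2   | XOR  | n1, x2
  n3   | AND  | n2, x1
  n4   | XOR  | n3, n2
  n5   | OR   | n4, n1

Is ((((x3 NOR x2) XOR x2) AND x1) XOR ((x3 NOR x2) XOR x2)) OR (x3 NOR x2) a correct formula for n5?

No

n1 = x3 XOR x2
n2 = n1 XOR x2 = (x3 XOR x2) XOR x2
n3 = n2 AND x1 = ((x3 XOR x2) XOR x2) AND x1
n4 = n3 XOR n2 = (((x3 XOR x2) XOR x2) AND x1) XOR ((x3 XOR x2) XOR x2)
n5 = n4 OR n1 = ((((x3 XOR x2) XOR x2) AND x1) XOR ((x3 XOR x2) XOR x2)) OR (x3 XOR x2)
At x1=0, x2=0, x3=0: circuit gives 0, formula gives 1.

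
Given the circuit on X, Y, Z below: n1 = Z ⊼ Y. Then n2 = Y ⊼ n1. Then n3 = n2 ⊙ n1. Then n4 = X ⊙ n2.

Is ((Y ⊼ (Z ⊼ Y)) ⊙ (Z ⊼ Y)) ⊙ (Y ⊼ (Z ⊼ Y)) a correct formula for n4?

No

n1 = Z ⊼ Y
n2 = Y ⊼ n1 = Y ⊼ (Z ⊼ Y)
n4 = X ⊙ n2 = X ⊙ (Y ⊼ (Z ⊼ Y))
At X=0, Y=0, Z=0: circuit gives 0, formula gives 1.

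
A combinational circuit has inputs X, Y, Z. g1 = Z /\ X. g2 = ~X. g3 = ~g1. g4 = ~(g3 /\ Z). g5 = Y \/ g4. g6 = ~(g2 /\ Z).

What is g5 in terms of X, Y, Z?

g1 = Z /\ X
g3 = ~g1 = ~(Z /\ X)
g4 = ~(g3 /\ Z) = ~(~(Z /\ X) /\ Z)
g5 = Y \/ g4 = Y \/ (~(~(Z /\ X) /\ Z))

Y \/ (~(~(Z /\ X) /\ Z))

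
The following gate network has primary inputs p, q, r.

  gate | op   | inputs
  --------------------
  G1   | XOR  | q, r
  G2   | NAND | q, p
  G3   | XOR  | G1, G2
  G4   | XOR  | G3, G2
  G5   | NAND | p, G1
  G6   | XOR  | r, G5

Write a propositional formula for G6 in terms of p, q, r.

G1 = q XOR r
G5 = p NAND G1 = p NAND (q XOR r)
G6 = r XOR G5 = r XOR (p NAND (q XOR r))

r XOR (p NAND (q XOR r))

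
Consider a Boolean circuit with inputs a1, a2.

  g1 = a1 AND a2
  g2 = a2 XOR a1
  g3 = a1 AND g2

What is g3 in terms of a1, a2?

a1 AND (a2 XOR a1)

g2 = a2 XOR a1
g3 = a1 AND g2 = a1 AND (a2 XOR a1)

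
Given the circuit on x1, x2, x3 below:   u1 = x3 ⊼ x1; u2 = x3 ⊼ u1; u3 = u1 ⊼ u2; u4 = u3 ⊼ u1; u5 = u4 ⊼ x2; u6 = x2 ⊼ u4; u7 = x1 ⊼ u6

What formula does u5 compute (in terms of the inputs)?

(((x3 ⊼ x1) ⊼ (x3 ⊼ (x3 ⊼ x1))) ⊼ (x3 ⊼ x1)) ⊼ x2

u1 = x3 ⊼ x1
u2 = x3 ⊼ u1 = x3 ⊼ (x3 ⊼ x1)
u3 = u1 ⊼ u2 = (x3 ⊼ x1) ⊼ (x3 ⊼ (x3 ⊼ x1))
u4 = u3 ⊼ u1 = ((x3 ⊼ x1) ⊼ (x3 ⊼ (x3 ⊼ x1))) ⊼ (x3 ⊼ x1)
u5 = u4 ⊼ x2 = (((x3 ⊼ x1) ⊼ (x3 ⊼ (x3 ⊼ x1))) ⊼ (x3 ⊼ x1)) ⊼ x2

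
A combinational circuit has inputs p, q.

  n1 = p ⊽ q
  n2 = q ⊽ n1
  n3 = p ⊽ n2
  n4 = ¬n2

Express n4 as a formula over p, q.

n1 = p ⊽ q
n2 = q ⊽ n1 = q ⊽ (p ⊽ q)
n4 = ¬n2 = ¬(q ⊽ (p ⊽ q))

¬(q ⊽ (p ⊽ q))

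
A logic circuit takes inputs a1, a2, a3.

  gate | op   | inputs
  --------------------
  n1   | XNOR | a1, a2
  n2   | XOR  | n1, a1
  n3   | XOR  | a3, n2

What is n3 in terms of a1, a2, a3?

a3 XOR ((a1 XNOR a2) XOR a1)

n1 = a1 XNOR a2
n2 = n1 XOR a1 = (a1 XNOR a2) XOR a1
n3 = a3 XOR n2 = a3 XOR ((a1 XNOR a2) XOR a1)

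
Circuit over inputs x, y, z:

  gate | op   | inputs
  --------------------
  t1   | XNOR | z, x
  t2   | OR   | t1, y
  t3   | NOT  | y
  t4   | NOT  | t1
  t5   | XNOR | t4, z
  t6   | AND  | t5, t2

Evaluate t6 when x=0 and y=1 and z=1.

1

t1 = 1 XNOR 0 = 0
t2 = 0 OR 1 = 1
t4 = NOT 0 = 1
t5 = 1 XNOR 1 = 1
t6 = 1 AND 1 = 1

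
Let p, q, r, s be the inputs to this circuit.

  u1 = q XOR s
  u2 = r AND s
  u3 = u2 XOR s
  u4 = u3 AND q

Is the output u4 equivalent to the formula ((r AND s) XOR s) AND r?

u2 = r AND s
u3 = u2 XOR s = (r AND s) XOR s
u4 = u3 AND q = ((r AND s) XOR s) AND q
At p=0, q=1, r=0, s=1: circuit gives 1, formula gives 0.

No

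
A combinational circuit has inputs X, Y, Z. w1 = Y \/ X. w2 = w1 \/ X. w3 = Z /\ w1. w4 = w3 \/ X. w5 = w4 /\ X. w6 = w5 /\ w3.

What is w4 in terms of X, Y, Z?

w1 = Y \/ X
w3 = Z /\ w1 = Z /\ (Y \/ X)
w4 = w3 \/ X = (Z /\ (Y \/ X)) \/ X

(Z /\ (Y \/ X)) \/ X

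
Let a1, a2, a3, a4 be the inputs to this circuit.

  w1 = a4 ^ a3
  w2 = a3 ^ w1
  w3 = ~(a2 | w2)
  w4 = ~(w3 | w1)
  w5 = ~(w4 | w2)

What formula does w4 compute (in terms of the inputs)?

~((~(a2 | (a3 ^ (a4 ^ a3)))) | (a4 ^ a3))

w1 = a4 ^ a3
w2 = a3 ^ w1 = a3 ^ (a4 ^ a3)
w3 = ~(a2 | w2) = ~(a2 | (a3 ^ (a4 ^ a3)))
w4 = ~(w3 | w1) = ~((~(a2 | (a3 ^ (a4 ^ a3)))) | (a4 ^ a3))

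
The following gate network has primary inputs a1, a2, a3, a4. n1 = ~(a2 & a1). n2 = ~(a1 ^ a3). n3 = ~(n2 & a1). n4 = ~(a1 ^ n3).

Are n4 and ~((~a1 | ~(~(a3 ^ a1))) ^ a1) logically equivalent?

Yes

n2 = ~(a1 ^ a3)
n3 = ~(n2 & a1) = ~((~(a1 ^ a3)) & a1)
n4 = ~(a1 ^ n3) = ~(a1 ^ (~((~(a1 ^ a3)) & a1)))
At a1=0, a2=0, a3=0, a4=0: circuit gives 0, formula gives 0.
At a1=1, a2=0, a3=0, a4=0: circuit gives 1, formula gives 1.
Agrees on all 16 inputs.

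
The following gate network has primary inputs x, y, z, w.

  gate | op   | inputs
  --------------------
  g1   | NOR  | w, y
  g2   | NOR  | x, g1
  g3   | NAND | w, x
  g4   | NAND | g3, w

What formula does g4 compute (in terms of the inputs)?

g3 = w NAND x
g4 = g3 NAND w = (w NAND x) NAND w

(w NAND x) NAND w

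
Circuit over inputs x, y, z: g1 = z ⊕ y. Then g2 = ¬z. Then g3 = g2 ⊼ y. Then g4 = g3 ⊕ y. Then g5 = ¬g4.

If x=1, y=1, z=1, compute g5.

g2 = ¬1 = 0
g3 = 0 ⊼ 1 = 1
g4 = 1 ⊕ 1 = 0
g5 = ¬0 = 1

1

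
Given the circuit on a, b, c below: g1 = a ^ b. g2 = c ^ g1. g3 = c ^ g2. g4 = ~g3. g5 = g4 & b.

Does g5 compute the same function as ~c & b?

g1 = a ^ b
g2 = c ^ g1 = c ^ (a ^ b)
g3 = c ^ g2 = c ^ (c ^ (a ^ b))
g4 = ~g3 = ~(c ^ (c ^ (a ^ b)))
g5 = g4 & b = ~(c ^ (c ^ (a ^ b))) & b
At a=0, b=1, c=0: circuit gives 0, formula gives 1.

No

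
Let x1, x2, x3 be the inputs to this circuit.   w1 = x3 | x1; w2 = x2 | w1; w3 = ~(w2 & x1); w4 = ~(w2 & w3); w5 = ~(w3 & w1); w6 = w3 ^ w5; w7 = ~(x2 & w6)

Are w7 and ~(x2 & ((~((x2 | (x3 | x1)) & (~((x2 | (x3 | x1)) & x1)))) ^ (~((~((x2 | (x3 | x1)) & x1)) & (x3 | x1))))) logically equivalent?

No

w1 = x3 | x1
w2 = x2 | w1 = x2 | (x3 | x1)
w3 = ~(w2 & x1) = ~((x2 | (x3 | x1)) & x1)
w5 = ~(w3 & w1) = ~((~((x2 | (x3 | x1)) & x1)) & (x3 | x1))
w6 = w3 ^ w5 = (~((x2 | (x3 | x1)) & x1)) ^ (~((~((x2 | (x3 | x1)) & x1)) & (x3 | x1)))
w7 = ~(x2 & w6) = ~(x2 & ((~((x2 | (x3 | x1)) & x1)) ^ (~((~((x2 | (x3 | x1)) & x1)) & (x3 | x1)))))
At x1=0, x2=1, x3=0: circuit gives 1, formula gives 0.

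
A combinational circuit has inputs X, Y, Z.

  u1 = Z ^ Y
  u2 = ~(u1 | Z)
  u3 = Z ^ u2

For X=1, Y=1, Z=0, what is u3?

u1 = 0 ^ 1 = 1
u2 = ~(1 | 0) = 0
u3 = 0 ^ 0 = 0

0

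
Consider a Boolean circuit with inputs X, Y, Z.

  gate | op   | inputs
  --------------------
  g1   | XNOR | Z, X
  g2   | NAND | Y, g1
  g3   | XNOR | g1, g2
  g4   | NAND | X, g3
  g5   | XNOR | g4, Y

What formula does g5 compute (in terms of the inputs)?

g1 = Z XNOR X
g2 = Y NAND g1 = Y NAND (Z XNOR X)
g3 = g1 XNOR g2 = (Z XNOR X) XNOR (Y NAND (Z XNOR X))
g4 = X NAND g3 = X NAND ((Z XNOR X) XNOR (Y NAND (Z XNOR X)))
g5 = g4 XNOR Y = (X NAND ((Z XNOR X) XNOR (Y NAND (Z XNOR X)))) XNOR Y

(X NAND ((Z XNOR X) XNOR (Y NAND (Z XNOR X)))) XNOR Y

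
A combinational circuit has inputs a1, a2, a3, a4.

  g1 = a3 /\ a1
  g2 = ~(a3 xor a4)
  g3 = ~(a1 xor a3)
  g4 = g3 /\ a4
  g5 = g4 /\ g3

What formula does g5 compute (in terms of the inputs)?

g3 = ~(a1 xor a3)
g4 = g3 /\ a4 = (~(a1 xor a3)) /\ a4
g5 = g4 /\ g3 = ((~(a1 xor a3)) /\ a4) /\ (~(a1 xor a3))

((~(a1 xor a3)) /\ a4) /\ (~(a1 xor a3))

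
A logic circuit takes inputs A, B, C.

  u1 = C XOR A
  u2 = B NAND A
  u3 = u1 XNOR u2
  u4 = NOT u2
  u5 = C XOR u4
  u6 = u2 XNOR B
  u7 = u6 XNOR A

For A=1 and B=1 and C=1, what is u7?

u2 = 1 NAND 1 = 0
u6 = 0 XNOR 1 = 0
u7 = 0 XNOR 1 = 0

0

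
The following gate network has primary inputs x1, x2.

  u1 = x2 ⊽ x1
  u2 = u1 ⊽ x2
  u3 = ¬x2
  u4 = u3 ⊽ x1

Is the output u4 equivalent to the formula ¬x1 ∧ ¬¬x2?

Yes

u3 = ¬x2
u4 = u3 ⊽ x1 = ¬x2 ⊽ x1
At x1=0, x2=0: circuit gives 0, formula gives 0.
At x1=0, x2=1: circuit gives 1, formula gives 1.
Agrees on all 4 inputs.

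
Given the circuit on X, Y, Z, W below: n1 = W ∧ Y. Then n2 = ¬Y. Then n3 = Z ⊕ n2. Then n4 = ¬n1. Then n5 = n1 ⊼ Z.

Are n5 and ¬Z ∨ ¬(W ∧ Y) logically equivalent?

n1 = W ∧ Y
n5 = n1 ⊼ Z = (W ∧ Y) ⊼ Z
At X=0, Y=1, Z=1, W=1: circuit gives 0, formula gives 0.
At X=0, Y=0, Z=0, W=0: circuit gives 1, formula gives 1.
Agrees on all 16 inputs.

Yes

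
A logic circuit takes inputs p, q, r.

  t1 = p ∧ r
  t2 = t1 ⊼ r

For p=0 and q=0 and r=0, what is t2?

1

t1 = 0 ∧ 0 = 0
t2 = 0 ⊼ 0 = 1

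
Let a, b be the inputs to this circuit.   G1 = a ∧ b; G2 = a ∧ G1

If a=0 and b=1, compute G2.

0

G1 = 0 ∧ 1 = 0
G2 = 0 ∧ 0 = 0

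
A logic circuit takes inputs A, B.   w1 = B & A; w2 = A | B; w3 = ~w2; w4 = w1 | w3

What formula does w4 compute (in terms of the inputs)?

w1 = B & A
w2 = A | B
w3 = ~w2 = ~(A | B)
w4 = w1 | w3 = (B & A) | ~(A | B)

(B & A) | ~(A | B)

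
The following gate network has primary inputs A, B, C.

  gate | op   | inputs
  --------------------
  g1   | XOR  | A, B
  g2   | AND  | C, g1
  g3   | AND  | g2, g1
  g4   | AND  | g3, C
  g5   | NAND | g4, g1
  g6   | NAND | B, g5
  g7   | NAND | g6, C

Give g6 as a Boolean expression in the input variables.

B NAND ((((C AND (A XOR B)) AND (A XOR B)) AND C) NAND (A XOR B))

g1 = A XOR B
g2 = C AND g1 = C AND (A XOR B)
g3 = g2 AND g1 = (C AND (A XOR B)) AND (A XOR B)
g4 = g3 AND C = ((C AND (A XOR B)) AND (A XOR B)) AND C
g5 = g4 NAND g1 = (((C AND (A XOR B)) AND (A XOR B)) AND C) NAND (A XOR B)
g6 = B NAND g5 = B NAND ((((C AND (A XOR B)) AND (A XOR B)) AND C) NAND (A XOR B))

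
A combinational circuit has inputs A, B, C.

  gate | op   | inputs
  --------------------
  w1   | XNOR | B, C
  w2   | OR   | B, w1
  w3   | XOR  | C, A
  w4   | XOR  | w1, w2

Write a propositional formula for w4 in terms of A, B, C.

(B XNOR C) XOR (B OR (B XNOR C))

w1 = B XNOR C
w2 = B OR w1 = B OR (B XNOR C)
w4 = w1 XOR w2 = (B XNOR C) XOR (B OR (B XNOR C))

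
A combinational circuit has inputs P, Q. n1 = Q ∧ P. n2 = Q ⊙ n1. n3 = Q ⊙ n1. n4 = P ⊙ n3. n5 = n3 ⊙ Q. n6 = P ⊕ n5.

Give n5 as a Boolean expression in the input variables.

n1 = Q ∧ P
n3 = Q ⊙ n1 = Q ⊙ (Q ∧ P)
n5 = n3 ⊙ Q = (Q ⊙ (Q ∧ P)) ⊙ Q

(Q ⊙ (Q ∧ P)) ⊙ Q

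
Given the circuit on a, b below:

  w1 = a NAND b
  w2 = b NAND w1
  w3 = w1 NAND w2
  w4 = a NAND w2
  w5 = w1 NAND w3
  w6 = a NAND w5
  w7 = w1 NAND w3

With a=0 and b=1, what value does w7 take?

0

w1 = 0 NAND 1 = 1
w2 = 1 NAND 1 = 0
w3 = 1 NAND 0 = 1
w7 = 1 NAND 1 = 0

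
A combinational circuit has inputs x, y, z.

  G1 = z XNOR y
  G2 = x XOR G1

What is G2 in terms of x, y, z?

G1 = z XNOR y
G2 = x XOR G1 = x XOR (z XNOR y)

x XOR (z XNOR y)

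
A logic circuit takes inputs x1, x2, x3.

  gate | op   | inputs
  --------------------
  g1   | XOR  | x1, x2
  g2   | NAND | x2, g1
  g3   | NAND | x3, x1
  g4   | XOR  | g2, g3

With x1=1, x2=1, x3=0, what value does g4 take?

0

g1 = 1 XOR 1 = 0
g2 = 1 NAND 0 = 1
g3 = 0 NAND 1 = 1
g4 = 1 XOR 1 = 0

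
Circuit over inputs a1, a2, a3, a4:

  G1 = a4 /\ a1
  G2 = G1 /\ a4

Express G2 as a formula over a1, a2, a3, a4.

G1 = a4 /\ a1
G2 = G1 /\ a4 = (a4 /\ a1) /\ a4

(a4 /\ a1) /\ a4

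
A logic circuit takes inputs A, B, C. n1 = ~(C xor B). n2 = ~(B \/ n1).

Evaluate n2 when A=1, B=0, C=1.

n1 = ~(1 xor 0) = 0
n2 = ~(0 \/ 0) = 1

1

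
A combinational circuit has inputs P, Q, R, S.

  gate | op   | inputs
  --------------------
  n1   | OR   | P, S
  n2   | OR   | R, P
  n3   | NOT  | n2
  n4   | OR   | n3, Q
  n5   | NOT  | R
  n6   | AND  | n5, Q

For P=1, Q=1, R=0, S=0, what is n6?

n5 = NOT 0 = 1
n6 = 1 AND 1 = 1

1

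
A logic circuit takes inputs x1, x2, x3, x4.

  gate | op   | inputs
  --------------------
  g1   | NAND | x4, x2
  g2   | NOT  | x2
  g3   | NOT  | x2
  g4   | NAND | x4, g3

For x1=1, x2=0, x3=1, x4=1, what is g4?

0

g3 = NOT 0 = 1
g4 = 1 NAND 1 = 0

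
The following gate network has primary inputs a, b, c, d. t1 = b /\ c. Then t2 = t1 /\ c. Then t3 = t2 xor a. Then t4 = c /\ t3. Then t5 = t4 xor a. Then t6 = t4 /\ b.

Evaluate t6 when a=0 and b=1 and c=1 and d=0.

t1 = 1 /\ 1 = 1
t2 = 1 /\ 1 = 1
t3 = 1 xor 0 = 1
t4 = 1 /\ 1 = 1
t6 = 1 /\ 1 = 1

1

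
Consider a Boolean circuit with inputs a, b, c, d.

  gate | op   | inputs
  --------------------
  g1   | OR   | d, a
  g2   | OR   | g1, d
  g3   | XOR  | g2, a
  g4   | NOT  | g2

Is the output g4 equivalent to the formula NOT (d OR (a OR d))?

g1 = d OR a
g2 = g1 OR d = (d OR a) OR d
g4 = NOT g2 = NOT ((d OR a) OR d)
At a=0, b=0, c=0, d=1: circuit gives 0, formula gives 0.
At a=0, b=0, c=0, d=0: circuit gives 1, formula gives 1.
Agrees on all 16 inputs.

Yes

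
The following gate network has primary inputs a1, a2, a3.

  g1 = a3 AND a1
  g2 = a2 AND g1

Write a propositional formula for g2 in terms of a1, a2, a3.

a2 AND (a3 AND a1)

g1 = a3 AND a1
g2 = a2 AND g1 = a2 AND (a3 AND a1)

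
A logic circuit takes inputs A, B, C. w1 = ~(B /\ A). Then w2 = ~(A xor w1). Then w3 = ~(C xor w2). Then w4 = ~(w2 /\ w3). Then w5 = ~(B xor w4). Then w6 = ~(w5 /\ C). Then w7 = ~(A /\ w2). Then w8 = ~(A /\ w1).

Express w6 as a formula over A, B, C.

w1 = ~(B /\ A)
w2 = ~(A xor w1) = ~(A xor (~(B /\ A)))
w3 = ~(C xor w2) = ~(C xor (~(A xor (~(B /\ A)))))
w4 = ~(w2 /\ w3) = ~((~(A xor (~(B /\ A)))) /\ (~(C xor (~(A xor (~(B /\ A)))))))
w5 = ~(B xor w4) = ~(B xor (~((~(A xor (~(B /\ A)))) /\ (~(C xor (~(A xor (~(B /\ A)))))))))
w6 = ~(w5 /\ C) = ~((~(B xor (~((~(A xor (~(B /\ A)))) /\ (~(C xor (~(A xor (~(B /\ A)))))))))) /\ C)

~((~(B xor (~((~(A xor (~(B /\ A)))) /\ (~(C xor (~(A xor (~(B /\ A)))))))))) /\ C)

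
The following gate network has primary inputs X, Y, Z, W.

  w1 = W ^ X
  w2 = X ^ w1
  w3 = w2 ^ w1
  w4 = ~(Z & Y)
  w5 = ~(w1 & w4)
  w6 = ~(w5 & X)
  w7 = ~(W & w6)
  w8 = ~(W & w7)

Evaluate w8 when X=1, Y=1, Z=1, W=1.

0

w1 = 1 ^ 1 = 0
w4 = ~(1 & 1) = 0
w5 = ~(0 & 0) = 1
w6 = ~(1 & 1) = 0
w7 = ~(1 & 0) = 1
w8 = ~(1 & 1) = 0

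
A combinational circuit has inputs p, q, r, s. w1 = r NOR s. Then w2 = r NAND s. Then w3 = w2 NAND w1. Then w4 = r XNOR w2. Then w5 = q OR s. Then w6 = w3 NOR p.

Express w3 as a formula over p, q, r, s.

w1 = r NOR s
w2 = r NAND s
w3 = w2 NAND w1 = (r NAND s) NAND (r NOR s)

(r NAND s) NAND (r NOR s)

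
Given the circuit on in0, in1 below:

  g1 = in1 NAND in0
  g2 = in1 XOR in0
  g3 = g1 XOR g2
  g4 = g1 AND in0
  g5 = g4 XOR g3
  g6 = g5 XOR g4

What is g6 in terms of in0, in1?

g1 = in1 NAND in0
g2 = in1 XOR in0
g3 = g1 XOR g2 = (in1 NAND in0) XOR (in1 XOR in0)
g4 = g1 AND in0 = (in1 NAND in0) AND in0
g5 = g4 XOR g3 = ((in1 NAND in0) AND in0) XOR ((in1 NAND in0) XOR (in1 XOR in0))
g6 = g5 XOR g4 = (((in1 NAND in0) AND in0) XOR ((in1 NAND in0) XOR (in1 XOR in0))) XOR ((in1 NAND in0) AND in0)

(((in1 NAND in0) AND in0) XOR ((in1 NAND in0) XOR (in1 XOR in0))) XOR ((in1 NAND in0) AND in0)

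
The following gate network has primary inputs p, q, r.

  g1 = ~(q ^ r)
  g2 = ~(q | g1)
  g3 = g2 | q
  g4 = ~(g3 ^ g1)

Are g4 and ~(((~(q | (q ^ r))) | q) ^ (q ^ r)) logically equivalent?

No

g1 = ~(q ^ r)
g2 = ~(q | g1) = ~(q | (~(q ^ r)))
g3 = g2 | q = (~(q | (~(q ^ r)))) | q
g4 = ~(g3 ^ g1) = ~(((~(q | (~(q ^ r)))) | q) ^ (~(q ^ r)))
At p=0, q=1, r=0: circuit gives 0, formula gives 1.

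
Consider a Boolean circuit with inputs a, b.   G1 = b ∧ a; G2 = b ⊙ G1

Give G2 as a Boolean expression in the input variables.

G1 = b ∧ a
G2 = b ⊙ G1 = b ⊙ (b ∧ a)

b ⊙ (b ∧ a)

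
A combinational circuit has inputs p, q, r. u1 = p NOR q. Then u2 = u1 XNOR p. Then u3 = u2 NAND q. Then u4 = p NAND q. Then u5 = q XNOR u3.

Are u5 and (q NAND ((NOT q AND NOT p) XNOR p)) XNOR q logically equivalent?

Yes

u1 = p NOR q
u2 = u1 XNOR p = (p NOR q) XNOR p
u3 = u2 NAND q = ((p NOR q) XNOR p) NAND q
u5 = q XNOR u3 = q XNOR (((p NOR q) XNOR p) NAND q)
At p=0, q=0, r=0: circuit gives 0, formula gives 0.
At p=1, q=1, r=0: circuit gives 1, formula gives 1.
Agrees on all 8 inputs.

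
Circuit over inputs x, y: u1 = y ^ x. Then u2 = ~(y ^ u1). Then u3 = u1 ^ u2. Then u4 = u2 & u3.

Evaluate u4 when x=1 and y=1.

0

u1 = 1 ^ 1 = 0
u2 = ~(1 ^ 0) = 0
u3 = 0 ^ 0 = 0
u4 = 0 & 0 = 0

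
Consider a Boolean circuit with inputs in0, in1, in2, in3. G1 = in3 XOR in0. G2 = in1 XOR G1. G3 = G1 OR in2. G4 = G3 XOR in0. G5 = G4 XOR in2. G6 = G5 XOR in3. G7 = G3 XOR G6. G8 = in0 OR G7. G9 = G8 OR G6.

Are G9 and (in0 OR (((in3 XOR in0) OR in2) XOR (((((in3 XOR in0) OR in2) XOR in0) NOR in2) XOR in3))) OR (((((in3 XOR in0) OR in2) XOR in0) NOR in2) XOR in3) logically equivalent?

G1 = in3 XOR in0
G3 = G1 OR in2 = (in3 XOR in0) OR in2
G4 = G3 XOR in0 = ((in3 XOR in0) OR in2) XOR in0
G5 = G4 XOR in2 = (((in3 XOR in0) OR in2) XOR in0) XOR in2
G6 = G5 XOR in3 = ((((in3 XOR in0) OR in2) XOR in0) XOR in2) XOR in3
G7 = G3 XOR G6 = ((in3 XOR in0) OR in2) XOR (((((in3 XOR in0) OR in2) XOR in0) XOR in2) XOR in3)
G8 = in0 OR G7 = in0 OR (((in3 XOR in0) OR in2) XOR (((((in3 XOR in0) OR in2) XOR in0) XOR in2) XOR in3))
G9 = G8 OR G6 = (in0 OR (((in3 XOR in0) OR in2) XOR (((((in3 XOR in0) OR in2) XOR in0) XOR in2) XOR in3))) OR (((((in3 XOR in0) OR in2) XOR in0) XOR in2) XOR in3)
At in0=0, in1=0, in2=0, in3=0: circuit gives 0, formula gives 1.

No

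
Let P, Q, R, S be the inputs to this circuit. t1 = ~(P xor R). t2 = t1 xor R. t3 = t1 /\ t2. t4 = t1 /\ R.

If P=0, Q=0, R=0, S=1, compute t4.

t1 = ~(0 xor 0) = 1
t4 = 1 /\ 0 = 0

0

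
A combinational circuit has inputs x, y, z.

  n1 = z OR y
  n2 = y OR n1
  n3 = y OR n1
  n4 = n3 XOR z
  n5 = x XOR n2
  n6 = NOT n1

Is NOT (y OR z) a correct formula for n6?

n1 = z OR y
n6 = NOT n1 = NOT (z OR y)
At x=0, y=0, z=1: circuit gives 0, formula gives 0.
At x=0, y=0, z=0: circuit gives 1, formula gives 1.
Agrees on all 8 inputs.

Yes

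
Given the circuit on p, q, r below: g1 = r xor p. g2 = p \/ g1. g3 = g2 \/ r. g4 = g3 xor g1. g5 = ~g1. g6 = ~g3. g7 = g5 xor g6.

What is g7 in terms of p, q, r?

~(r xor p) xor ~((p \/ (r xor p)) \/ r)

g1 = r xor p
g2 = p \/ g1 = p \/ (r xor p)
g3 = g2 \/ r = (p \/ (r xor p)) \/ r
g5 = ~g1 = ~(r xor p)
g6 = ~g3 = ~((p \/ (r xor p)) \/ r)
g7 = g5 xor g6 = ~(r xor p) xor ~((p \/ (r xor p)) \/ r)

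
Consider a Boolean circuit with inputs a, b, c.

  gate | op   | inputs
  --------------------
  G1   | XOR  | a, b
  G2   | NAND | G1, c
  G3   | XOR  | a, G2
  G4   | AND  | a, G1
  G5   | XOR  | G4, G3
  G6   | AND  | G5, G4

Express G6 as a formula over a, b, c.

((a AND (a XOR b)) XOR (a XOR ((a XOR b) NAND c))) AND (a AND (a XOR b))

G1 = a XOR b
G2 = G1 NAND c = (a XOR b) NAND c
G3 = a XOR G2 = a XOR ((a XOR b) NAND c)
G4 = a AND G1 = a AND (a XOR b)
G5 = G4 XOR G3 = (a AND (a XOR b)) XOR (a XOR ((a XOR b) NAND c))
G6 = G5 AND G4 = ((a AND (a XOR b)) XOR (a XOR ((a XOR b) NAND c))) AND (a AND (a XOR b))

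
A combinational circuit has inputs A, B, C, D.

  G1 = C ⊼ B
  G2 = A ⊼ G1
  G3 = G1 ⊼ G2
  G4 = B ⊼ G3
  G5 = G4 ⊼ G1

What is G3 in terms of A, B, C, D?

(C ⊼ B) ⊼ (A ⊼ (C ⊼ B))

G1 = C ⊼ B
G2 = A ⊼ G1 = A ⊼ (C ⊼ B)
G3 = G1 ⊼ G2 = (C ⊼ B) ⊼ (A ⊼ (C ⊼ B))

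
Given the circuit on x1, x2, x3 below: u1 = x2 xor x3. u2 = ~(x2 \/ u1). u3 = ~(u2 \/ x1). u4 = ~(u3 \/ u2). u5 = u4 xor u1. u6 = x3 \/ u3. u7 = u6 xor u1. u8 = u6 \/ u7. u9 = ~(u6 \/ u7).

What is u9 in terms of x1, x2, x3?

~((x3 \/ (~((~(x2 \/ (x2 xor x3))) \/ x1))) \/ ((x3 \/ (~((~(x2 \/ (x2 xor x3))) \/ x1))) xor (x2 xor x3)))

u1 = x2 xor x3
u2 = ~(x2 \/ u1) = ~(x2 \/ (x2 xor x3))
u3 = ~(u2 \/ x1) = ~((~(x2 \/ (x2 xor x3))) \/ x1)
u6 = x3 \/ u3 = x3 \/ (~((~(x2 \/ (x2 xor x3))) \/ x1))
u7 = u6 xor u1 = (x3 \/ (~((~(x2 \/ (x2 xor x3))) \/ x1))) xor (x2 xor x3)
u9 = ~(u6 \/ u7) = ~((x3 \/ (~((~(x2 \/ (x2 xor x3))) \/ x1))) \/ ((x3 \/ (~((~(x2 \/ (x2 xor x3))) \/ x1))) xor (x2 xor x3)))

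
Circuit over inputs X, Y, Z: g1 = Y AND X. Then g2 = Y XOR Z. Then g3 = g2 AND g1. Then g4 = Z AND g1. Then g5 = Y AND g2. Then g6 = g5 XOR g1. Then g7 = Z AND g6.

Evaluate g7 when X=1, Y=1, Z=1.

1

g1 = 1 AND 1 = 1
g2 = 1 XOR 1 = 0
g5 = 1 AND 0 = 0
g6 = 0 XOR 1 = 1
g7 = 1 AND 1 = 1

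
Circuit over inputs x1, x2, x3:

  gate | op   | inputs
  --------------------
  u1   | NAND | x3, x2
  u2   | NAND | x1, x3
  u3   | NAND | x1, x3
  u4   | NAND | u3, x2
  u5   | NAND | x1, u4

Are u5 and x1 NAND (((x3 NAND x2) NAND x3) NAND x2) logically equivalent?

u3 = x1 NAND x3
u4 = u3 NAND x2 = (x1 NAND x3) NAND x2
u5 = x1 NAND u4 = x1 NAND ((x1 NAND x3) NAND x2)
At x1=1, x2=1, x3=1: circuit gives 0, formula gives 1.

No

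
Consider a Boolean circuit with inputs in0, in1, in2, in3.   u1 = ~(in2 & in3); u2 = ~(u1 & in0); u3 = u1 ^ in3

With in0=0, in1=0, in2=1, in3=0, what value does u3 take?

1

u1 = ~(1 & 0) = 1
u3 = 1 ^ 0 = 1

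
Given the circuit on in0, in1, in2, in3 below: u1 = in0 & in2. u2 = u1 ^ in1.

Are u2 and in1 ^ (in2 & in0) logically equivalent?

Yes

u1 = in0 & in2
u2 = u1 ^ in1 = (in0 & in2) ^ in1
At in0=0, in1=0, in2=0, in3=0: circuit gives 0, formula gives 0.
At in0=0, in1=1, in2=0, in3=0: circuit gives 1, formula gives 1.
Agrees on all 16 inputs.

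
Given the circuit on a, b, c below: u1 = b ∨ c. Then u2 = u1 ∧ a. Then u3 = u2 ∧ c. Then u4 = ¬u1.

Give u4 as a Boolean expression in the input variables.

u1 = b ∨ c
u4 = ¬u1 = ¬(b ∨ c)

¬(b ∨ c)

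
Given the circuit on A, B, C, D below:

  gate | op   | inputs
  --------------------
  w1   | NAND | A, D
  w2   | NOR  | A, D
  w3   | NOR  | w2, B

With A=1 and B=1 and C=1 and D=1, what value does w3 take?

w2 = 1 NOR 1 = 0
w3 = 0 NOR 1 = 0

0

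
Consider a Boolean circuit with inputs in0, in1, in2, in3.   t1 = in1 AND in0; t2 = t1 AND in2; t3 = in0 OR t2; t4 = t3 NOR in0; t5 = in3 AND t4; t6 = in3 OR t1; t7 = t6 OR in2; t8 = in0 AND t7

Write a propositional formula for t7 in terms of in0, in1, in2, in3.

t1 = in1 AND in0
t6 = in3 OR t1 = in3 OR (in1 AND in0)
t7 = t6 OR in2 = (in3 OR (in1 AND in0)) OR in2

(in3 OR (in1 AND in0)) OR in2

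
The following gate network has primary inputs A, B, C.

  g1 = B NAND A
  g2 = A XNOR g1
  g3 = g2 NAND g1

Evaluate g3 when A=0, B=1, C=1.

1

g1 = 1 NAND 0 = 1
g2 = 0 XNOR 1 = 0
g3 = 0 NAND 1 = 1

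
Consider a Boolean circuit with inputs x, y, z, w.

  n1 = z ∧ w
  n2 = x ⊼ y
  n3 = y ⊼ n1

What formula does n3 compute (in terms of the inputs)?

n1 = z ∧ w
n3 = y ⊼ n1 = y ⊼ (z ∧ w)

y ⊼ (z ∧ w)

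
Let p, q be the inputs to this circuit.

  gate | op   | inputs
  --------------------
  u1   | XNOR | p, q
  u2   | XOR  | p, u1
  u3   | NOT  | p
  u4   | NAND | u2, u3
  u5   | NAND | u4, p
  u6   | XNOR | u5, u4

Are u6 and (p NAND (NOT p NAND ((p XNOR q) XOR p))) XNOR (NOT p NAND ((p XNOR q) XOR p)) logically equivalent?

Yes

u1 = p XNOR q
u2 = p XOR u1 = p XOR (p XNOR q)
u3 = NOT p
u4 = u2 NAND u3 = (p XOR (p XNOR q)) NAND NOT p
u5 = u4 NAND p = ((p XOR (p XNOR q)) NAND NOT p) NAND p
u6 = u5 XNOR u4 = (((p XOR (p XNOR q)) NAND NOT p) NAND p) XNOR ((p XOR (p XNOR q)) NAND NOT p)
At p=0, q=0: circuit gives 0, formula gives 0.
At p=0, q=1: circuit gives 1, formula gives 1.
Agrees on all 4 inputs.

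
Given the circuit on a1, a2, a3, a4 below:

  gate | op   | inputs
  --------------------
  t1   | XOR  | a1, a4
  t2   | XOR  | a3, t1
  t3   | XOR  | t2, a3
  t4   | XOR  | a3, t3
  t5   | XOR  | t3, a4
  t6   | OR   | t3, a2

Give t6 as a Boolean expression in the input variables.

t1 = a1 XOR a4
t2 = a3 XOR t1 = a3 XOR (a1 XOR a4)
t3 = t2 XOR a3 = (a3 XOR (a1 XOR a4)) XOR a3
t6 = t3 OR a2 = ((a3 XOR (a1 XOR a4)) XOR a3) OR a2

((a3 XOR (a1 XOR a4)) XOR a3) OR a2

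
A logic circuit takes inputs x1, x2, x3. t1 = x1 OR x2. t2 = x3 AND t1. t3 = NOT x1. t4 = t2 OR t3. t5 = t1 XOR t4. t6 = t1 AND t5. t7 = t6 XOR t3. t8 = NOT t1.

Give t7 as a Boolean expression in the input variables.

t1 = x1 OR x2
t2 = x3 AND t1 = x3 AND (x1 OR x2)
t3 = NOT x1
t4 = t2 OR t3 = (x3 AND (x1 OR x2)) OR NOT x1
t5 = t1 XOR t4 = (x1 OR x2) XOR ((x3 AND (x1 OR x2)) OR NOT x1)
t6 = t1 AND t5 = (x1 OR x2) AND ((x1 OR x2) XOR ((x3 AND (x1 OR x2)) OR NOT x1))
t7 = t6 XOR t3 = ((x1 OR x2) AND ((x1 OR x2) XOR ((x3 AND (x1 OR x2)) OR NOT x1))) XOR NOT x1

((x1 OR x2) AND ((x1 OR x2) XOR ((x3 AND (x1 OR x2)) OR NOT x1))) XOR NOT x1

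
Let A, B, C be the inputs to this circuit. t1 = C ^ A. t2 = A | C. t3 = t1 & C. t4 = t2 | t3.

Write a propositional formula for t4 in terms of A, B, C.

(A | C) | ((C ^ A) & C)

t1 = C ^ A
t2 = A | C
t3 = t1 & C = (C ^ A) & C
t4 = t2 | t3 = (A | C) | ((C ^ A) & C)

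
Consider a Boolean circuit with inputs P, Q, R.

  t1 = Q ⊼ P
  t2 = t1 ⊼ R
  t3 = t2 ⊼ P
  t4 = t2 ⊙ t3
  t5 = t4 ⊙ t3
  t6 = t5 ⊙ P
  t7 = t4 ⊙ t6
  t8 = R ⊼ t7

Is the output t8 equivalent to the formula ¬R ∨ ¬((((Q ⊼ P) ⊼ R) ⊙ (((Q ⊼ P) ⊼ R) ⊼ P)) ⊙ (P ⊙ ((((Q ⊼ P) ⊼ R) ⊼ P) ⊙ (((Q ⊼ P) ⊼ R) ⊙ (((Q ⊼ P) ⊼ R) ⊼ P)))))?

Yes

t1 = Q ⊼ P
t2 = t1 ⊼ R = (Q ⊼ P) ⊼ R
t3 = t2 ⊼ P = ((Q ⊼ P) ⊼ R) ⊼ P
t4 = t2 ⊙ t3 = ((Q ⊼ P) ⊼ R) ⊙ (((Q ⊼ P) ⊼ R) ⊼ P)
t5 = t4 ⊙ t3 = (((Q ⊼ P) ⊼ R) ⊙ (((Q ⊼ P) ⊼ R) ⊼ P)) ⊙ (((Q ⊼ P) ⊼ R) ⊼ P)
t6 = t5 ⊙ P = ((((Q ⊼ P) ⊼ R) ⊙ (((Q ⊼ P) ⊼ R) ⊼ P)) ⊙ (((Q ⊼ P) ⊼ R) ⊼ P)) ⊙ P
t7 = t4 ⊙ t6 = (((Q ⊼ P) ⊼ R) ⊙ (((Q ⊼ P) ⊼ R) ⊼ P)) ⊙ (((((Q ⊼ P) ⊼ R) ⊙ (((Q ⊼ P) ⊼ R) ⊼ P)) ⊙ (((Q ⊼ P) ⊼ R) ⊼ P)) ⊙ P)
t8 = R ⊼ t7 = R ⊼ ((((Q ⊼ P) ⊼ R) ⊙ (((Q ⊼ P) ⊼ R) ⊼ P)) ⊙ (((((Q ⊼ P) ⊼ R) ⊙ (((Q ⊼ P) ⊼ R) ⊼ P)) ⊙ (((Q ⊼ P) ⊼ R) ⊼ P)) ⊙ P))
At P=1, Q=0, R=1: circuit gives 0, formula gives 0.
At P=0, Q=0, R=0: circuit gives 1, formula gives 1.
Agrees on all 8 inputs.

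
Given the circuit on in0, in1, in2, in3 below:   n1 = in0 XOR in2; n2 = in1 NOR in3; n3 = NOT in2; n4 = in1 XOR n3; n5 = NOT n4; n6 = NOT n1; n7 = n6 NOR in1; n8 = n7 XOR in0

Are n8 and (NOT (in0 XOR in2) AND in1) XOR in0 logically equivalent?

n1 = in0 XOR in2
n6 = NOT n1 = NOT (in0 XOR in2)
n7 = n6 NOR in1 = NOT (in0 XOR in2) NOR in1
n8 = n7 XOR in0 = (NOT (in0 XOR in2) NOR in1) XOR in0
At in0=0, in1=0, in2=1, in3=0: circuit gives 1, formula gives 0.

No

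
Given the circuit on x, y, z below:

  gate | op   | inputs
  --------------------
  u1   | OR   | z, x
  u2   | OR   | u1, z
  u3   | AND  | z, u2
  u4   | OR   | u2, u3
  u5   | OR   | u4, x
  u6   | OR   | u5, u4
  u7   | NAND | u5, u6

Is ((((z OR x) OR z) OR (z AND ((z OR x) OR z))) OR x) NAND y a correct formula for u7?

u1 = z OR x
u2 = u1 OR z = (z OR x) OR z
u3 = z AND u2 = z AND ((z OR x) OR z)
u4 = u2 OR u3 = ((z OR x) OR z) OR (z AND ((z OR x) OR z))
u5 = u4 OR x = (((z OR x) OR z) OR (z AND ((z OR x) OR z))) OR x
u6 = u5 OR u4 = ((((z OR x) OR z) OR (z AND ((z OR x) OR z))) OR x) OR (((z OR x) OR z) OR (z AND ((z OR x) OR z)))
u7 = u5 NAND u6 = ((((z OR x) OR z) OR (z AND ((z OR x) OR z))) OR x) NAND (((((z OR x) OR z) OR (z AND ((z OR x) OR z))) OR x) OR (((z OR x) OR z) OR (z AND ((z OR x) OR z))))
At x=0, y=0, z=1: circuit gives 0, formula gives 1.

No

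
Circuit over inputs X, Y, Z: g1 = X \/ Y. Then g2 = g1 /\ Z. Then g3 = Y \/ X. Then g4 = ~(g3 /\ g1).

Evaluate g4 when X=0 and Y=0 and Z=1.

1

g1 = 0 \/ 0 = 0
g3 = 0 \/ 0 = 0
g4 = ~(0 /\ 0) = 1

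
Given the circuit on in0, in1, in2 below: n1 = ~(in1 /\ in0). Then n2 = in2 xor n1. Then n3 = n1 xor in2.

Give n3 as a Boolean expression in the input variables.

(~(in1 /\ in0)) xor in2

n1 = ~(in1 /\ in0)
n3 = n1 xor in2 = (~(in1 /\ in0)) xor in2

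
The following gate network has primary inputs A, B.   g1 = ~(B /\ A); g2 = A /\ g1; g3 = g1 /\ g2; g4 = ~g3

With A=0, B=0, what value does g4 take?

1

g1 = ~(0 /\ 0) = 1
g2 = 0 /\ 1 = 0
g3 = 1 /\ 0 = 0
g4 = ~0 = 1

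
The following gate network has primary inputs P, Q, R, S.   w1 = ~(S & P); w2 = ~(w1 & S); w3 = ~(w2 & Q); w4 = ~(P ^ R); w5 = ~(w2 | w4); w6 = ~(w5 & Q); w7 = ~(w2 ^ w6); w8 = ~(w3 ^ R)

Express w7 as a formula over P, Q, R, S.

~((~((~(S & P)) & S)) ^ (~((~((~((~(S & P)) & S)) | (~(P ^ R)))) & Q)))

w1 = ~(S & P)
w2 = ~(w1 & S) = ~((~(S & P)) & S)
w4 = ~(P ^ R)
w5 = ~(w2 | w4) = ~((~((~(S & P)) & S)) | (~(P ^ R)))
w6 = ~(w5 & Q) = ~((~((~((~(S & P)) & S)) | (~(P ^ R)))) & Q)
w7 = ~(w2 ^ w6) = ~((~((~(S & P)) & S)) ^ (~((~((~((~(S & P)) & S)) | (~(P ^ R)))) & Q)))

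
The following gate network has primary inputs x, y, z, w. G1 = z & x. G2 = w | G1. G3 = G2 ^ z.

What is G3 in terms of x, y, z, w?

(w | (z & x)) ^ z

G1 = z & x
G2 = w | G1 = w | (z & x)
G3 = G2 ^ z = (w | (z & x)) ^ z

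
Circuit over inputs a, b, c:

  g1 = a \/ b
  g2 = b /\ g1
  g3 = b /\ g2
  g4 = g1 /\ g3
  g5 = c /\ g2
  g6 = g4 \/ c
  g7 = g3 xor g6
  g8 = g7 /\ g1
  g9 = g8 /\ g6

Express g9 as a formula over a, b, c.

g1 = a \/ b
g2 = b /\ g1 = b /\ (a \/ b)
g3 = b /\ g2 = b /\ (b /\ (a \/ b))
g4 = g1 /\ g3 = (a \/ b) /\ (b /\ (b /\ (a \/ b)))
g6 = g4 \/ c = ((a \/ b) /\ (b /\ (b /\ (a \/ b)))) \/ c
g7 = g3 xor g6 = (b /\ (b /\ (a \/ b))) xor (((a \/ b) /\ (b /\ (b /\ (a \/ b)))) \/ c)
g8 = g7 /\ g1 = ((b /\ (b /\ (a \/ b))) xor (((a \/ b) /\ (b /\ (b /\ (a \/ b)))) \/ c)) /\ (a \/ b)
g9 = g8 /\ g6 = (((b /\ (b /\ (a \/ b))) xor (((a \/ b) /\ (b /\ (b /\ (a \/ b)))) \/ c)) /\ (a \/ b)) /\ (((a \/ b) /\ (b /\ (b /\ (a \/ b)))) \/ c)

(((b /\ (b /\ (a \/ b))) xor (((a \/ b) /\ (b /\ (b /\ (a \/ b)))) \/ c)) /\ (a \/ b)) /\ (((a \/ b) /\ (b /\ (b /\ (a \/ b)))) \/ c)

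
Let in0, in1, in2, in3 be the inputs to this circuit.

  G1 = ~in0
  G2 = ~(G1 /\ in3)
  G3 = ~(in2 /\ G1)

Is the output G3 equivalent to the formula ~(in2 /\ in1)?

G1 = ~in0
G3 = ~(in2 /\ G1) = ~(in2 /\ ~in0)
At in0=0, in1=0, in2=1, in3=0: circuit gives 0, formula gives 1.

No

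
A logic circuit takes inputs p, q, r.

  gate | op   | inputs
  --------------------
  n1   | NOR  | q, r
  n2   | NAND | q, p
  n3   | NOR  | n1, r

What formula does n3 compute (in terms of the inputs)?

(q NOR r) NOR r

n1 = q NOR r
n3 = n1 NOR r = (q NOR r) NOR r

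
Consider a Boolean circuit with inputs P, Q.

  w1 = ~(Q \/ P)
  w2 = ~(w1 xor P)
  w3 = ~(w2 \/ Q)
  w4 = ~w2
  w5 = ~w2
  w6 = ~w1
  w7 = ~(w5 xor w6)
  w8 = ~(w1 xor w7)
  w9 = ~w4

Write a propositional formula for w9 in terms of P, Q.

~~(~((~(Q \/ P)) xor P))

w1 = ~(Q \/ P)
w2 = ~(w1 xor P) = ~((~(Q \/ P)) xor P)
w4 = ~w2 = ~(~((~(Q \/ P)) xor P))
w9 = ~w4 = ~~(~((~(Q \/ P)) xor P))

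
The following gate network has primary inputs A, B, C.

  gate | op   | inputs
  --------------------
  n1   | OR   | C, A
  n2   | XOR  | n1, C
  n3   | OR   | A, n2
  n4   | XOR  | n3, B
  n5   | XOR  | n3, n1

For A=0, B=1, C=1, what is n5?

n1 = 1 OR 0 = 1
n2 = 1 XOR 1 = 0
n3 = 0 OR 0 = 0
n5 = 0 XOR 1 = 1

1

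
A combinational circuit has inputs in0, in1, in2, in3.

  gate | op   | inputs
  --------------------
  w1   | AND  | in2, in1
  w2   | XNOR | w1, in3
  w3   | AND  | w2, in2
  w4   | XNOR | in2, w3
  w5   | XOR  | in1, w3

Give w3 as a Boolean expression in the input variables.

w1 = in2 AND in1
w2 = w1 XNOR in3 = (in2 AND in1) XNOR in3
w3 = w2 AND in2 = ((in2 AND in1) XNOR in3) AND in2

((in2 AND in1) XNOR in3) AND in2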